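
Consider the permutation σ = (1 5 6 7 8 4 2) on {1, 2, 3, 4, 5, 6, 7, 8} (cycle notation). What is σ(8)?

Within (1 5 6 7 8 4 2), 8 ↦ 4.

4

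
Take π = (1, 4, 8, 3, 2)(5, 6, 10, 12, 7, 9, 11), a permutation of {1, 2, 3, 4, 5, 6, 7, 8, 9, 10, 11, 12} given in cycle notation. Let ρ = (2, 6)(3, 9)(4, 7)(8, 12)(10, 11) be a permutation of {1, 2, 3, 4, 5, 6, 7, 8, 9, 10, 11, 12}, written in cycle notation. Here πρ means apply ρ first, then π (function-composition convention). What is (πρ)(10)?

5

(πρ)(10) = π(ρ(10)). ρ(10) = 11, then π(11) = 5. So (πρ)(10) = 5.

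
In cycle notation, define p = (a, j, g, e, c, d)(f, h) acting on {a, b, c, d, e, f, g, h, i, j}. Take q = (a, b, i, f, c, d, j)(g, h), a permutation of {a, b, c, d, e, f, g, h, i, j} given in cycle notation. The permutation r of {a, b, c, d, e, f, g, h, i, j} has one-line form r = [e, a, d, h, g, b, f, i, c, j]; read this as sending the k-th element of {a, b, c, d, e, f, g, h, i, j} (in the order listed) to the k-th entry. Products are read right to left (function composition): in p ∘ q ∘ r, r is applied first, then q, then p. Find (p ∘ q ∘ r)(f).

(p ∘ q ∘ r)(f) = p(q(r(f))). r(f) = b, then q(b) = i, then p(i) = i, so the result is i.

i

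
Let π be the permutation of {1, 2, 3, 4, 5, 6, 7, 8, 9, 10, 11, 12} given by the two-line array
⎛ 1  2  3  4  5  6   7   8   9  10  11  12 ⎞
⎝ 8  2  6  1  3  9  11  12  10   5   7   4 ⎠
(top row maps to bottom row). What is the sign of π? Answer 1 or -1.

1

In disjoint-cycle form the cycle lengths are 5, 4, 2, 1.
A cycle of length ℓ contributes ℓ−1 transpositions, so π is a product of 4 + 3 + 1 = 8 transpositions — even.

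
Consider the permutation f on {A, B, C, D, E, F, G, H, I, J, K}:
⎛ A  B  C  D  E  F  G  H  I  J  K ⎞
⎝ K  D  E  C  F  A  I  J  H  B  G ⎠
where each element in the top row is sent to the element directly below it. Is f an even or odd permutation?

even

In disjoint-cycle form the cycle lengths are 11.
A cycle of length ℓ contributes ℓ−1 transpositions, so f is a product of 10 transpositions — even.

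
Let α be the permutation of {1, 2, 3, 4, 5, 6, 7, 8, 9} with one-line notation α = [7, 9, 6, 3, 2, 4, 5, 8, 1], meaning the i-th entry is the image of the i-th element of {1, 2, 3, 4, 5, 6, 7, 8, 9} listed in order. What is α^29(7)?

1

Tracing 7 → 5 → … returns to 7 after 5 steps, so 7 lies in a 5-cycle (1 7 5 2 9).
On a 5-cycle, α^5 is the identity, so α^29 = α^4 there (29 ≡ 4 mod 5).
Advancing 4 steps from 7: 7 → 5 → 2 → 9 → 1.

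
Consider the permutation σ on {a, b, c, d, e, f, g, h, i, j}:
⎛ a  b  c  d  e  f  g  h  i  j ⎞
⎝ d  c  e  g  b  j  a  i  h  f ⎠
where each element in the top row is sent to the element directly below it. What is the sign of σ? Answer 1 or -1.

In disjoint-cycle form the cycle lengths are 3, 3, 2, 2.
A cycle is odd iff its length is even; σ has 2 even-length cycles, so sgn(σ) = (−1)^2 and σ is even.

1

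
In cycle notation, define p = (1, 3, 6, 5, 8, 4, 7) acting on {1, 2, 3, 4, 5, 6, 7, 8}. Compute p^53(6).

7

6 lies in the 7-cycle (1, 3, 6, 5, 8, 4, 7).
On a 7-cycle, p^7 is the identity, so p^53 = p^4 there (53 ≡ 4 mod 7).
Advancing 4 steps from 6: 6 → 5 → 8 → 4 → 7.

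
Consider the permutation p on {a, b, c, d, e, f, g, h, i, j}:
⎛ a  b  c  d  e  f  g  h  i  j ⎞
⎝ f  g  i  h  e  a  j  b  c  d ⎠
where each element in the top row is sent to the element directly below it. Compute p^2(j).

Tracing j → d → … returns to j after 5 steps, so j lies in a 5-cycle (b, g, j, d, h).
Stepping 2 places around the cycle: j → d → h.

h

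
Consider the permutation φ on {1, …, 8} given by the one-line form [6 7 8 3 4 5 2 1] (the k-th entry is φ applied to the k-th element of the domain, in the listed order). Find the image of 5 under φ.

5 is element number 5 of the domain, and entry number 5 of the one-line form is 4, so φ(5) = 4.

4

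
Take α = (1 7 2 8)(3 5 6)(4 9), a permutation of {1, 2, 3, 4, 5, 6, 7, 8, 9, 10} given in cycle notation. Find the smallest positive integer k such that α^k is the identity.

12

The disjoint cycles have lengths 4, 3, 2, 1.
Since disjoint cycles commute, ord(α) = lcm(4, 3, 2) = 12.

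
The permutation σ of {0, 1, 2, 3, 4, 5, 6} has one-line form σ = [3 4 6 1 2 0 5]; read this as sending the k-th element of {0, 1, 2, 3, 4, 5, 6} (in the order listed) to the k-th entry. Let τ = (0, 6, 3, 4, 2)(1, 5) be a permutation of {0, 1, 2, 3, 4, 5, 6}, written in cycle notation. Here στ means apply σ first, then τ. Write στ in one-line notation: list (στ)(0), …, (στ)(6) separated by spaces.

(στ)(x) = τ(σ(x)). Computing each image: τ(σ(0)) = τ(3) = 4, τ(σ(1)) = τ(4) = 2, τ(σ(2)) = τ(6) = 3, τ(σ(3)) = τ(1) = 5, τ(σ(4)) = τ(2) = 0, τ(σ(5)) = τ(0) = 6, τ(σ(6)) = τ(5) = 1.
Hence στ = [4 2 3 5 0 6 1].

4 2 3 5 0 6 1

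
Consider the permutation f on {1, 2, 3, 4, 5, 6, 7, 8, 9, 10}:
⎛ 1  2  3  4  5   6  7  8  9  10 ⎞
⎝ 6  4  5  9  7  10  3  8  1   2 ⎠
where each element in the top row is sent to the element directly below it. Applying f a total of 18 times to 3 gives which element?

Tracing 3 → 5 → … returns to 3 after 3 steps, so 3 lies in a 3-cycle (3 5 7).
Since the cycle has length 3, f^18 acts on it the same as f^0 (18 mod 3 = 0).
So f^18(3) = 3.

3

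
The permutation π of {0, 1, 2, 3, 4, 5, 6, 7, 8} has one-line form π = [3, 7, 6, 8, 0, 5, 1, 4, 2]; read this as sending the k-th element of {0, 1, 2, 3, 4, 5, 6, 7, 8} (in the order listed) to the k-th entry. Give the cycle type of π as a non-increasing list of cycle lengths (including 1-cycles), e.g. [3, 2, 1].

[8, 1]

The disjoint cycles are (0 3 8 2 6 1 7 4)(5), with lengths 8, 1 in non-increasing order.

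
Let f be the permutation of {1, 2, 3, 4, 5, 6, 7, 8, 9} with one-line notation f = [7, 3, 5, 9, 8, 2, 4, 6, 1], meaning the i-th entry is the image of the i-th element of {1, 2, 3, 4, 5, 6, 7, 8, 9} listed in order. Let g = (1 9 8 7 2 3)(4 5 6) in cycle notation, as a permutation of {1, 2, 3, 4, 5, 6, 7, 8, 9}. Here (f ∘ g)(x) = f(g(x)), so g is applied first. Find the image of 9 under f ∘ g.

g(9) = 8, then f(8) = 6; composing gives (f ∘ g)(9) = 6.

6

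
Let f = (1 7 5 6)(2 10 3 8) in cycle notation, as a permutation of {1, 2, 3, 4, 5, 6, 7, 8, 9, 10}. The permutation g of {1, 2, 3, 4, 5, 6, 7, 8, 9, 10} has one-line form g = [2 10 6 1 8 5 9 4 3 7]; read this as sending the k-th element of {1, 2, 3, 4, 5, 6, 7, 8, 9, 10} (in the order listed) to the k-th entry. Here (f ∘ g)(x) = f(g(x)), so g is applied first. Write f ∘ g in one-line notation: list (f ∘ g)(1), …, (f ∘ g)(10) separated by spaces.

10 3 1 7 2 6 9 4 8 5

Chase each element through g then f: 1 → 2 → 10; 2 → 10 → 3; 3 → 6 → 1; 4 → 1 → 7; 5 → 8 → 2; 6 → 5 → 6; 7 → 9 → 9; 8 → 4 → 4; 9 → 3 → 8; 10 → 7 → 5.
So f ∘ g in one-line form is 10 3 1 7 2 6 9 4 8 5.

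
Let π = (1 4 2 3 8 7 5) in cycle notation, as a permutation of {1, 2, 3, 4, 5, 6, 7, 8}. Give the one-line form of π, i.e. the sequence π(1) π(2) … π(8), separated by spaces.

Image by image: 1→4, 2→3, 3→8, 4→2, 5→1, 6→6, 7→5, 8→7.
So the one-line form is 4 3 8 2 1 6 5 7.

4 3 8 2 1 6 5 7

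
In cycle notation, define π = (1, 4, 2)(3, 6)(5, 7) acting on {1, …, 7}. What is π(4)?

2

In the cycle (1, 4, 2), 4 is followed by 2, so π(4) = 2.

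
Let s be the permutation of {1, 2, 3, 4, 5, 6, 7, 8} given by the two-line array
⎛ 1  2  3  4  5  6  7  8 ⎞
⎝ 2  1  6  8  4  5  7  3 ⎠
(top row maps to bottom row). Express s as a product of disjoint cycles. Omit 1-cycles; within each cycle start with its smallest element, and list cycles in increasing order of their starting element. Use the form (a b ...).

Iterating s from 1 gives 1 → 2 → 1; that is the 2-cycle (1 2).
Continuing from each remaining unvisited element yields (1 2)(3 6 5 4 8).

(1 2)(3 6 5 4 8)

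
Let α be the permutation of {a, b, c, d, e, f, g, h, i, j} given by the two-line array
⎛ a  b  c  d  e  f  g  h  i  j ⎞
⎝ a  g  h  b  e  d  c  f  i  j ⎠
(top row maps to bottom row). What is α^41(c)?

Tracing c → h → … returns to c after 6 steps, so c lies in a 6-cycle (b g c h f d).
Since the cycle has length 6, α^41 acts on it the same as α^5 (41 mod 6 = 5).
Stepping 5 places around the cycle: c → h → f → d → b → g.

g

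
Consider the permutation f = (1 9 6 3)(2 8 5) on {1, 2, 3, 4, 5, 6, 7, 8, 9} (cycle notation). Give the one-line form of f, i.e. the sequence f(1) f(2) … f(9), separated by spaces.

9 8 1 4 2 3 7 5 6

Each element maps to the next entry in its cycle (wrapping to the front): 1→9, 2→8, 3→1, 4→4, 5→2, 6→3, 7→7, 8→5, 9→6.
So the one-line form is 9 8 1 4 2 3 7 5 6.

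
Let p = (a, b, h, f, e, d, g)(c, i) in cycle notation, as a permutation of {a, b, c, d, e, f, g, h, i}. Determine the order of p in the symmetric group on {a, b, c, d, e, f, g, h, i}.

14

The disjoint cycles have lengths 7, 2.
Since disjoint cycles commute, ord(p) = lcm(7, 2) = 14.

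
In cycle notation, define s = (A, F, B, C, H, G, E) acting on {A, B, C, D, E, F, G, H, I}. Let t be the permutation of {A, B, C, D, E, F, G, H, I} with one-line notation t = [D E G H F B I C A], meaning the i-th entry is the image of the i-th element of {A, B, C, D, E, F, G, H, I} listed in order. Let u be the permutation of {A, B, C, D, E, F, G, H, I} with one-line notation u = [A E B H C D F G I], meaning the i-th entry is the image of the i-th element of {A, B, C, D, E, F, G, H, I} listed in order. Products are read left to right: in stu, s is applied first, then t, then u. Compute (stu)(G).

D

Chase G: s(G) = E; t(E) = F; u(F) = D. Hence (stu)(G) = D.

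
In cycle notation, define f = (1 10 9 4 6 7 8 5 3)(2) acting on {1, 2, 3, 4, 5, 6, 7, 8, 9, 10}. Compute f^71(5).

8

5 lies in the 9-cycle (1 10 9 4 6 7 8 5 3).
Since the cycle has length 9, f^71 acts on it the same as f^8 (71 mod 9 = 8).
Stepping 8 places around the cycle: 5 → 3 → 1 → 10 → 9 → 4 → 6 → 7 → 8.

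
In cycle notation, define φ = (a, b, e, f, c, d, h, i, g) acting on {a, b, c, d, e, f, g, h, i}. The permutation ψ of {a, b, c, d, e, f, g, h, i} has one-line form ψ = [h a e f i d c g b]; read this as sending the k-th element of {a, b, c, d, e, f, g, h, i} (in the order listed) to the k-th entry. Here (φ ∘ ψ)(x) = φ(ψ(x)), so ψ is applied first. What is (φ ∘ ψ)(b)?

b

ψ(b) = a, then φ(a) = b; composing gives (φ ∘ ψ)(b) = b.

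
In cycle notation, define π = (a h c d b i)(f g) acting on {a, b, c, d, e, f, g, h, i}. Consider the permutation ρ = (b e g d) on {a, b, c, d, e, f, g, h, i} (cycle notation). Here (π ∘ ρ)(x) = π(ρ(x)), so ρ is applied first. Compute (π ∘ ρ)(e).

First apply ρ: ρ(e) = g, then π(g) = f. Thus (π ∘ ρ)(e) = f.

f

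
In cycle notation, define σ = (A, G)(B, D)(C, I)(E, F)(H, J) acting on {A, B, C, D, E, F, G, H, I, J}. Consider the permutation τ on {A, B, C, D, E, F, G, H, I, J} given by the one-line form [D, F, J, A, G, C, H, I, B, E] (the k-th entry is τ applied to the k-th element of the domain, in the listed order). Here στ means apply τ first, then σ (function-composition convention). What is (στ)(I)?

D

(στ)(I) = σ(τ(I)). τ(I) = B, then σ(B) = D. So (στ)(I) = D.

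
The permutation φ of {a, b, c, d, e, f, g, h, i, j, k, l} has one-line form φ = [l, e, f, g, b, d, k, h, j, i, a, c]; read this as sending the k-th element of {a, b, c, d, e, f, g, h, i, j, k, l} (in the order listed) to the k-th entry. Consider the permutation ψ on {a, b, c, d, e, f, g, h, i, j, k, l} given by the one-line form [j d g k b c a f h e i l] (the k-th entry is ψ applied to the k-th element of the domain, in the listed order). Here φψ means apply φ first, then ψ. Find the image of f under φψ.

First apply φ: φ(f) = d, then ψ(d) = k. Thus (φψ)(f) = k.

k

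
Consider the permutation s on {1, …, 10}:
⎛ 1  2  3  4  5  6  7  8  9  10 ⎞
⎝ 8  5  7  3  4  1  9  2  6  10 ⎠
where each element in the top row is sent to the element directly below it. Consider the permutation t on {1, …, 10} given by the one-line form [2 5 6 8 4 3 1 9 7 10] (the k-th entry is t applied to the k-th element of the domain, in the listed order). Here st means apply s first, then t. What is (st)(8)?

s(8) = 2, then t(2) = 5; composing gives (st)(8) = 5.

5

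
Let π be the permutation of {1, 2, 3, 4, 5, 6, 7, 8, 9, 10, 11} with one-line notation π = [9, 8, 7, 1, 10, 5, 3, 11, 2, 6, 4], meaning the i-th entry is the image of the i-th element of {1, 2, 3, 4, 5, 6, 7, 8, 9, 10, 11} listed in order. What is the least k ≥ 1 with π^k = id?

Writing π as disjoint cycles, the cycle lengths are 6, 3, 2.
The order is lcm(6, 3, 2) = 6.

6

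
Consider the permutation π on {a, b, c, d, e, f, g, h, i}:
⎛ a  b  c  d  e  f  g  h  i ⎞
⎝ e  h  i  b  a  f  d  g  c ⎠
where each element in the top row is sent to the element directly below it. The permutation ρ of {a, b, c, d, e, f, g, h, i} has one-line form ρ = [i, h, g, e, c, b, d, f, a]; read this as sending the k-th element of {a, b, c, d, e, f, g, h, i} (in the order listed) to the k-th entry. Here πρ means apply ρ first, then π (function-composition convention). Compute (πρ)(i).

e

(πρ)(i) = π(ρ(i)). ρ(i) = a, then π(a) = e. So (πρ)(i) = e.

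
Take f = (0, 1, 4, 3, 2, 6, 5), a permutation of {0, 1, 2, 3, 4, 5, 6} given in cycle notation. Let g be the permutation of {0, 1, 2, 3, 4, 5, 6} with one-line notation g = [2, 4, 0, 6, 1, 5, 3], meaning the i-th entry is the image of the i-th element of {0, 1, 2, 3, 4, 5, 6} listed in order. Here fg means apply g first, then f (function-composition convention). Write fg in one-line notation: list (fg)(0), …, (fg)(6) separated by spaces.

Chase each element through g then f: 0 → 2 → 6; 1 → 4 → 3; 2 → 0 → 1; 3 → 6 → 5; 4 → 1 → 4; 5 → 5 → 0; 6 → 3 → 2.
Collecting the images, fg = [6 3 1 5 4 0 2].

6 3 1 5 4 0 2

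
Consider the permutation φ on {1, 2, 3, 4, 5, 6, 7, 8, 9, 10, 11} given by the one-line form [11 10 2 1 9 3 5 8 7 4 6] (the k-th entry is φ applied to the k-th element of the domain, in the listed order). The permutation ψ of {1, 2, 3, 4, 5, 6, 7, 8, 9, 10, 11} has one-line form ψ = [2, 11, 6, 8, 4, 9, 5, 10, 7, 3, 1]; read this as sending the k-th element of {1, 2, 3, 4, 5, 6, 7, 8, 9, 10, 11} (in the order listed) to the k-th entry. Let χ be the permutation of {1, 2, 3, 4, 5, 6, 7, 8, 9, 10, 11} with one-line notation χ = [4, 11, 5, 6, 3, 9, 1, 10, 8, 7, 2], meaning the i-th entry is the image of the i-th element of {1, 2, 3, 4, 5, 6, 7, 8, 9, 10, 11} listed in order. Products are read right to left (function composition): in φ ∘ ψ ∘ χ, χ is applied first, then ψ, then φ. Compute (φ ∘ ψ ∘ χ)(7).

(φ ∘ ψ ∘ χ)(7) = φ(ψ(χ(7))). χ(7) = 1, then ψ(1) = 2, then φ(2) = 10, so the result is 10.

10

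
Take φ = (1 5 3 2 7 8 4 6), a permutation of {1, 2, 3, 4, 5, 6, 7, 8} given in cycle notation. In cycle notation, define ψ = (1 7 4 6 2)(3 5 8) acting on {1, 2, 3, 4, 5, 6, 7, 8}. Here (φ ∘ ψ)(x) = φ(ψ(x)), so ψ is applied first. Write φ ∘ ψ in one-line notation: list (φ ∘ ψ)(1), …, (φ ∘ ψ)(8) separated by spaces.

8 5 3 1 4 7 6 2

(φ ∘ ψ)(x) = φ(ψ(x)). Computing each image: φ(ψ(1)) = φ(7) = 8, φ(ψ(2)) = φ(1) = 5, φ(ψ(3)) = φ(5) = 3, φ(ψ(4)) = φ(6) = 1, φ(ψ(5)) = φ(8) = 4, φ(ψ(6)) = φ(2) = 7, φ(ψ(7)) = φ(4) = 6, φ(ψ(8)) = φ(3) = 2.
Hence φ ∘ ψ = [8 5 3 1 4 7 6 2].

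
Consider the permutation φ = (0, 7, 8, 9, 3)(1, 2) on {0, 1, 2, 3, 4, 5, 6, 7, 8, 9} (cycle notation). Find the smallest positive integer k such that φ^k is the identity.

The cycle type of φ is (5, 2, 1, 1, 1).
The order is lcm(5, 2) = 10.

10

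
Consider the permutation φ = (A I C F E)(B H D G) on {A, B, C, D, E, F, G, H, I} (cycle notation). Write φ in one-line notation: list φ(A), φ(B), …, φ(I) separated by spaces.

I H F G A E B D C

Each element maps to the next entry in its cycle (wrapping to the front): A→I, B→H, C→F, D→G, E→A, F→E, G→B, H→D, I→C.
Listing these in domain order gives I H F G A E B D C.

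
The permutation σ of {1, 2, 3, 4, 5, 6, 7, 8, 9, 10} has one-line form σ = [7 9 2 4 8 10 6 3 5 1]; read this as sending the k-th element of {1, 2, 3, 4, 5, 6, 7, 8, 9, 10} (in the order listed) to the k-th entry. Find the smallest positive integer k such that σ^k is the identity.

20

Decomposing into disjoint cycles gives cycle lengths 5, 4, 1.
The order is lcm(5, 4) = 20.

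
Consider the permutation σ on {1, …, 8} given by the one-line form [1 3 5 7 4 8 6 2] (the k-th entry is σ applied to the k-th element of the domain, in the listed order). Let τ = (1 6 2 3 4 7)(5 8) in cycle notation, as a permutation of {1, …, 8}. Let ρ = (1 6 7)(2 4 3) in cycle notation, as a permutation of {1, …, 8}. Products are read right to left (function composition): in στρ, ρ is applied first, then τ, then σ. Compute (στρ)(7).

8

Chase 7: ρ(7) = 1; τ(1) = 6; σ(6) = 8. Hence (στρ)(7) = 8.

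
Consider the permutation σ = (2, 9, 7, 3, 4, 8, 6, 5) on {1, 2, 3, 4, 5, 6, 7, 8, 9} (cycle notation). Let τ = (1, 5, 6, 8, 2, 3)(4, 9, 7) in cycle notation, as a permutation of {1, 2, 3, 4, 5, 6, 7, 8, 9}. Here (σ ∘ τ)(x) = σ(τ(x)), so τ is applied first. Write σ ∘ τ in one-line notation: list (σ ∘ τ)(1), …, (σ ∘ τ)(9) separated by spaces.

2 4 1 7 5 6 8 9 3

Chase each element through τ then σ: 1 → 5 → 2; 2 → 3 → 4; 3 → 1 → 1; 4 → 9 → 7; 5 → 6 → 5; 6 → 8 → 6; 7 → 4 → 8; 8 → 2 → 9; 9 → 7 → 3.
Collecting the images, σ ∘ τ = [2 4 1 7 5 6 8 9 3].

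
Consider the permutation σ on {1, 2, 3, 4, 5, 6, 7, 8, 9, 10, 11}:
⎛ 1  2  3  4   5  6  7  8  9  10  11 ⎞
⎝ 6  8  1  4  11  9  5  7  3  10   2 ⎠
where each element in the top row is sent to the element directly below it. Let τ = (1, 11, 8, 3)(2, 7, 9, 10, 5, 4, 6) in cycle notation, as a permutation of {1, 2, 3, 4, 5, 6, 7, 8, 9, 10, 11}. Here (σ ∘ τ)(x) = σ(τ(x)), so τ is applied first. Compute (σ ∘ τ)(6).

(σ ∘ τ)(6) = σ(τ(6)). τ(6) = 2, then σ(2) = 8. So (σ ∘ τ)(6) = 8.

8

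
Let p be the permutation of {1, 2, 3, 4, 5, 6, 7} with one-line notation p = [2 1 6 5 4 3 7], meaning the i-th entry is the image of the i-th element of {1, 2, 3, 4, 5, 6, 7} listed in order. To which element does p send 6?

3

6 is element number 6 of the domain, and entry number 6 of the one-line form is 3, so p(6) = 3.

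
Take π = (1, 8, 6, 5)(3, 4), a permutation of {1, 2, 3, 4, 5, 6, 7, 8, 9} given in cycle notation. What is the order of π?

4

The disjoint cycles have lengths 4, 2, 1, 1, 1.
The order is lcm(4, 2) = 4.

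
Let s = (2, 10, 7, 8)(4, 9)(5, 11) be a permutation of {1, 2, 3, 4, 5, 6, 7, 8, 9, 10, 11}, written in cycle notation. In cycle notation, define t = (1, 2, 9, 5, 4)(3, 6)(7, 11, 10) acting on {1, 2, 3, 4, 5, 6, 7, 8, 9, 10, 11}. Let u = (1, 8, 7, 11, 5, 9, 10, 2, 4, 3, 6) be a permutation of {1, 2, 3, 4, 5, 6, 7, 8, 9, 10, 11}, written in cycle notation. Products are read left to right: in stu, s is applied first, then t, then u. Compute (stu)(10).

Apply the permutations in order: s(10) = 7, then t(7) = 11, then u(11) = 5. So (stu)(10) = 5.

5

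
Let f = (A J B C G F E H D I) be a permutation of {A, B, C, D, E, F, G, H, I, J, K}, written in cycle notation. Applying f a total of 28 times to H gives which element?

F

H lies in the 10-cycle (A J B C G F E H D I).
On a 10-cycle, f^10 is the identity, so f^28 = f^8 there (28 ≡ 8 mod 10).
Stepping 8 places around the cycle: H → D → I → A → J → B → C → G → F.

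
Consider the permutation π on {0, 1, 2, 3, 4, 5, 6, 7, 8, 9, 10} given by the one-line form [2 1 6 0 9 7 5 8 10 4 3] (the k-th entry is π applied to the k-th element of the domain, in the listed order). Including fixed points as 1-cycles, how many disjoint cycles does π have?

The cycle decomposition is (0 2 6 5 7 8 10 3)(1)(4 9), which has 3 cycles (counting 1-cycles).

3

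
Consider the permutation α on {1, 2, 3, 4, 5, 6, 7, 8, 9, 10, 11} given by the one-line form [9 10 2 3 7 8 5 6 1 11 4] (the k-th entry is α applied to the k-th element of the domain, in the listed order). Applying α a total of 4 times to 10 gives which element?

2

Tracing 10 → 11 → … returns to 10 after 5 steps, so 10 lies in a 5-cycle (2 10 11 4 3).
Stepping 4 places around the cycle: 10 → 11 → 4 → 3 → 2.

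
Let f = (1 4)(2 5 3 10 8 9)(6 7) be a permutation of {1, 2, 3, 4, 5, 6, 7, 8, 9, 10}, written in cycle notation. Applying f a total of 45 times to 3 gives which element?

3 lies in the 6-cycle (2 5 3 10 8 9).
Powers repeat with period 6 on this cycle, and 45 mod 6 = 3, so f^45(3) = f^3(3).
Advancing 3 steps from 3: 3 → 10 → 8 → 9.

9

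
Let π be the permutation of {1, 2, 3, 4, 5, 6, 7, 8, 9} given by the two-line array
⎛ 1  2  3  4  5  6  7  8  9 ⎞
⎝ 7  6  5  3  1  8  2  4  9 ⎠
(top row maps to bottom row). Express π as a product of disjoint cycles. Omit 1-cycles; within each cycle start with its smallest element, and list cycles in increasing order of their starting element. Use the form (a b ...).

From 1: 1 → 7 → 2 → 6 → 8 → 4 → 3 → 5 → 1, closing the cycle (1 7 2 6 8 4 3 5).
Repeating from the next unused element and collecting all non-trivial cycles gives (1 7 2 6 8 4 3 5).

(1 7 2 6 8 4 3 5)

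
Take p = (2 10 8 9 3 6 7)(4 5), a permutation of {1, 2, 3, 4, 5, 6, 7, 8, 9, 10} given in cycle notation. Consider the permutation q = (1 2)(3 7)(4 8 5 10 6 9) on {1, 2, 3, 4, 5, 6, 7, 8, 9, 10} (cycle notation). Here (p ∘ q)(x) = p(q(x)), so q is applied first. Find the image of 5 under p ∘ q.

First apply q: q(5) = 10, then p(10) = 8. Thus (p ∘ q)(5) = 8.

8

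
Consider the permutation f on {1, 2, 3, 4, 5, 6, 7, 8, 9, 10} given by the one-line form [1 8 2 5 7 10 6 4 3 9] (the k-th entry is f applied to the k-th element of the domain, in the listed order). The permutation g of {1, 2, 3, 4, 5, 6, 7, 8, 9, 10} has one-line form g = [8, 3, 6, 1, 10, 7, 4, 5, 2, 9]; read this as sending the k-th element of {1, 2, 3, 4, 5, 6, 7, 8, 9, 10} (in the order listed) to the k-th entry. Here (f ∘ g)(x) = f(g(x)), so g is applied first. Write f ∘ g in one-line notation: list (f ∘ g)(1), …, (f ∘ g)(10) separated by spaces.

4 2 10 1 9 6 5 7 8 3

(f ∘ g)(x) = f(g(x)). Computing each image: f(g(1)) = f(8) = 4, f(g(2)) = f(3) = 2, f(g(3)) = f(6) = 10, f(g(4)) = f(1) = 1, f(g(5)) = f(10) = 9, f(g(6)) = f(7) = 6, f(g(7)) = f(4) = 5, f(g(8)) = f(5) = 7, f(g(9)) = f(2) = 8, f(g(10)) = f(9) = 3.
Hence f ∘ g = [4 2 10 1 9 6 5 7 8 3].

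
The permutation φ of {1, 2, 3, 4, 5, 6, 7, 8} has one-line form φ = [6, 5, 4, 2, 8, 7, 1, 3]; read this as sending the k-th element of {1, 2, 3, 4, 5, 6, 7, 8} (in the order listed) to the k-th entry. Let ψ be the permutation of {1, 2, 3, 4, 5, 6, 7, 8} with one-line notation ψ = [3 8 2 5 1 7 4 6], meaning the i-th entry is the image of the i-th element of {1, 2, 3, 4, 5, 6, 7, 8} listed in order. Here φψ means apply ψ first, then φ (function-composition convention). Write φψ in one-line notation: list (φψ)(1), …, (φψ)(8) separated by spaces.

(φψ)(x) = φ(ψ(x)). Computing each image: φ(ψ(1)) = φ(3) = 4, φ(ψ(2)) = φ(8) = 3, φ(ψ(3)) = φ(2) = 5, φ(ψ(4)) = φ(5) = 8, φ(ψ(5)) = φ(1) = 6, φ(ψ(6)) = φ(7) = 1, φ(ψ(7)) = φ(4) = 2, φ(ψ(8)) = φ(6) = 7.
Hence φψ = [4 3 5 8 6 1 2 7].

4 3 5 8 6 1 2 7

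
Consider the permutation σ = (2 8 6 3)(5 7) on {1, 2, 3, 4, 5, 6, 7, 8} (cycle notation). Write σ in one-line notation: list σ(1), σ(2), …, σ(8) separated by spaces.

Reading each image from the cycles: 1↦1, 2↦8, 3↦2, 4↦4, 5↦7, 6↦3, 7↦5, 8↦6.
Listing these in domain order gives 1 8 2 4 7 3 5 6.

1 8 2 4 7 3 5 6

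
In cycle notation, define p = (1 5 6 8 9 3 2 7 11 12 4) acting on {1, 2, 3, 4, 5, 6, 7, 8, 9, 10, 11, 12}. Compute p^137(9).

9 lies in the 11-cycle (1 5 6 8 9 3 2 7 11 12 4).
On an 11-cycle, p^11 is the identity, so p^137 = p^5 there (137 ≡ 5 mod 11).
Stepping 5 places around the cycle: 9 → 3 → 2 → 7 → 11 → 12.

12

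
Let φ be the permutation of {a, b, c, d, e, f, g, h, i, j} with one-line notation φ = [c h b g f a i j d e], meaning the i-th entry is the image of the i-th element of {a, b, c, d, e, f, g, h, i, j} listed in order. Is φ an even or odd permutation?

even

In disjoint-cycle form the cycle lengths are 7, 3.
A cycle is odd iff its length is even; φ has 0 even-length cycles, so sgn(φ) = (−1)^0 and φ is even.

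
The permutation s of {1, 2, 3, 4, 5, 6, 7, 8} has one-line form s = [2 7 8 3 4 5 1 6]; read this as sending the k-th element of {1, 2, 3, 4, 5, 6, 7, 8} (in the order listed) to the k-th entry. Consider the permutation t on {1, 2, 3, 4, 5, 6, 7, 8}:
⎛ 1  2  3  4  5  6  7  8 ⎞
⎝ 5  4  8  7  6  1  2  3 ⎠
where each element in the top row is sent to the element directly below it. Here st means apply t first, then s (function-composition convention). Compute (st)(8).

t(8) = 3, then s(3) = 8; composing gives (st)(8) = 8.

8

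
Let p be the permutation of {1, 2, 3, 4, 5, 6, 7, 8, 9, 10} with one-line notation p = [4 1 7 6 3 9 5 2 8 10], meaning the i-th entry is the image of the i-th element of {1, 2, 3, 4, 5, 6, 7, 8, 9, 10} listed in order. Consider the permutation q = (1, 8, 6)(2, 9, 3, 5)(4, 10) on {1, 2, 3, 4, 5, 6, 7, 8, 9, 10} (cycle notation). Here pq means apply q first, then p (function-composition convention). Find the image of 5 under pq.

First apply q: q(5) = 2, then p(2) = 1. Thus (pq)(5) = 1.

1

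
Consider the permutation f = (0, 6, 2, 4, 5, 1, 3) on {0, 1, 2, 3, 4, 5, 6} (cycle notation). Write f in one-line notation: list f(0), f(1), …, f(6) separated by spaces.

Reading each image from the cycles: 0→6, 1→3, 2→4, 3→0, 4→5, 5→1, 6→2.
Listing these in domain order gives 6 3 4 0 5 1 2.

6 3 4 0 5 1 2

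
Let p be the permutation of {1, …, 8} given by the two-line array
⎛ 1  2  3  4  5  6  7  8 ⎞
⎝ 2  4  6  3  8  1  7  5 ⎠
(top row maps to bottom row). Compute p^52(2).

3

Tracing 2 → 4 → … returns to 2 after 5 steps, so 2 lies in a 5-cycle (1, 2, 4, 3, 6).
Since the cycle has length 5, p^52 acts on it the same as p^2 (52 mod 5 = 2).
Stepping 2 places around the cycle: 2 → 4 → 3.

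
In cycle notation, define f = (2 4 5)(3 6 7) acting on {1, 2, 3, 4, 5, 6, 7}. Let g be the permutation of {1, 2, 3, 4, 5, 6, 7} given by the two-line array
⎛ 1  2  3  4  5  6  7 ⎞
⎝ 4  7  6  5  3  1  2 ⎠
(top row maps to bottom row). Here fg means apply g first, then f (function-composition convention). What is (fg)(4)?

(fg)(4) = f(g(4)). g(4) = 5, then f(5) = 2. So (fg)(4) = 2.

2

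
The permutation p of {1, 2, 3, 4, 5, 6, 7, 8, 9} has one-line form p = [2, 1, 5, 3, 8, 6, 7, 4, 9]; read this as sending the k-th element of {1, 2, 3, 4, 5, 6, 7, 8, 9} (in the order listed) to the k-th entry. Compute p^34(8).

3

Tracing 8 → 4 → … returns to 8 after 4 steps, so 8 lies in a 4-cycle (3, 5, 8, 4).
On a 4-cycle, p^4 is the identity, so p^34 = p^2 there (34 ≡ 2 mod 4).
Stepping 2 places around the cycle: 8 → 4 → 3.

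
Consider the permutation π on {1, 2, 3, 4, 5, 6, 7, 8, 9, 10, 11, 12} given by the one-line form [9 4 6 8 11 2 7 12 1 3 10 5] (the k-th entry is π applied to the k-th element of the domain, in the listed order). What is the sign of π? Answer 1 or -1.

-1

In disjoint-cycle form the cycle lengths are 9, 2, 1.
A cycle of length ℓ contributes ℓ−1 transpositions, so π is a product of 8 + 1 = 9 transpositions — odd.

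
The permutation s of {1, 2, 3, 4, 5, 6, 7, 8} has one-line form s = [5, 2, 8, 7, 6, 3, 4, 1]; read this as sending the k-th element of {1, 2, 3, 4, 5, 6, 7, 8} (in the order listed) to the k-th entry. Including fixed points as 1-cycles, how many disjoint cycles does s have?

3

The cycle decomposition is (1, 5, 6, 3, 8)(2)(4, 7), which has 3 cycles (counting 1-cycles).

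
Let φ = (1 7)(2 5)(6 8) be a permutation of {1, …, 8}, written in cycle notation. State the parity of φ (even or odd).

The cycle lengths are 2, 2, 2, 1, 1.
A cycle of length ℓ contributes ℓ−1 transpositions, so φ is a product of 1 + 1 + 1 = 3 transpositions — odd.

odd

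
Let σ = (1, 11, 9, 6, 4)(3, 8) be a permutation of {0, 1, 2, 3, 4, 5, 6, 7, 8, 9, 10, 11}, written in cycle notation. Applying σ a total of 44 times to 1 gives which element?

1 lies in the 5-cycle (1, 11, 9, 6, 4).
Since the cycle has length 5, σ^44 acts on it the same as σ^4 (44 mod 5 = 4).
Stepping 4 places around the cycle: 1 → 11 → 9 → 6 → 4.

4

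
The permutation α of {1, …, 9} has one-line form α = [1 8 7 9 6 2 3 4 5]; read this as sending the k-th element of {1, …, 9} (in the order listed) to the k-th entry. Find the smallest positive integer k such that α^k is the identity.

Writing α as disjoint cycles, the cycle lengths are 6, 2, 1.
The order is lcm(6, 2) = 6.

6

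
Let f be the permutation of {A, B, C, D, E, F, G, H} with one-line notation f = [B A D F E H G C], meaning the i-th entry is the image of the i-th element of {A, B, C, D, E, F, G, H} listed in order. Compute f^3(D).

Tracing D → F → … returns to D after 4 steps, so D lies in a 4-cycle (C, D, F, H).
Advancing 3 steps from D: D → F → H → C.

C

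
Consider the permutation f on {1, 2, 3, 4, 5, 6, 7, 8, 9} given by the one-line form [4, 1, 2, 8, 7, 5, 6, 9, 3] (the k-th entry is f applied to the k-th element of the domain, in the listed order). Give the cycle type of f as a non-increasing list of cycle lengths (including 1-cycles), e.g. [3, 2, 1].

[6, 3]

The disjoint cycles are (1, 4, 8, 9, 3, 2)(5, 7, 6), with lengths 6, 3 in non-increasing order.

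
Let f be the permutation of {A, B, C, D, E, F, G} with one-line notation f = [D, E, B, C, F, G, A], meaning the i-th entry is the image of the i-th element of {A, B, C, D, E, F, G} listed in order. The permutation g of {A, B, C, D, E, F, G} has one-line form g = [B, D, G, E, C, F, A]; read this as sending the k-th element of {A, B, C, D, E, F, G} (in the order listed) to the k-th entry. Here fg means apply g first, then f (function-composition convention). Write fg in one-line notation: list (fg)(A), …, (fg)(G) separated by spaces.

Chase each element through g then f: A → B → E; B → D → C; C → G → A; D → E → F; E → C → B; F → F → G; G → A → D.
So fg in one-line form is E C A F B G D.

E C A F B G D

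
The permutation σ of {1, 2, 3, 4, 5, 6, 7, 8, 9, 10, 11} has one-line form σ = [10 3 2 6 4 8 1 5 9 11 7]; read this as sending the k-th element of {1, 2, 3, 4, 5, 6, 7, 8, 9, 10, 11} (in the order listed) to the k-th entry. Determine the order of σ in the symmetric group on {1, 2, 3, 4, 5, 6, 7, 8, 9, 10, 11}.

4

The disjoint-cycle form of σ has cycle lengths 4, 4, 2, 1.
Since disjoint cycles commute, ord(σ) = lcm(4, 4, 2) = 4.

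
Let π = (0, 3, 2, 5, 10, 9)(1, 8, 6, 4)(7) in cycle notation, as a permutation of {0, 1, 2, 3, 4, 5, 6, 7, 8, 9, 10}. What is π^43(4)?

6

4 lies in the 4-cycle (1, 8, 6, 4).
Powers repeat with period 4 on this cycle, and 43 mod 4 = 3, so π^43(4) = π^3(4).
Advancing 3 steps from 4: 4 → 1 → 8 → 6.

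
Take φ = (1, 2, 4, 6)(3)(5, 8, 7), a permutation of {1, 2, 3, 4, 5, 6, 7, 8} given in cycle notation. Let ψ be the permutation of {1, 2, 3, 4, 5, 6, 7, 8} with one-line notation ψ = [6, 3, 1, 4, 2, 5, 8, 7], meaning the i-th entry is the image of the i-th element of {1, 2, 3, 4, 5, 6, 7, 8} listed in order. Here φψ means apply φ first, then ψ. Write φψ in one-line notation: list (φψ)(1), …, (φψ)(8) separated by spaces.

3 4 1 5 7 6 2 8

(φψ)(x) = ψ(φ(x)). Computing each image: ψ(φ(1)) = ψ(2) = 3, ψ(φ(2)) = ψ(4) = 4, ψ(φ(3)) = ψ(3) = 1, ψ(φ(4)) = ψ(6) = 5, ψ(φ(5)) = ψ(8) = 7, ψ(φ(6)) = ψ(1) = 6, ψ(φ(7)) = ψ(5) = 2, ψ(φ(8)) = ψ(7) = 8.
Hence φψ = [3 4 1 5 7 6 2 8].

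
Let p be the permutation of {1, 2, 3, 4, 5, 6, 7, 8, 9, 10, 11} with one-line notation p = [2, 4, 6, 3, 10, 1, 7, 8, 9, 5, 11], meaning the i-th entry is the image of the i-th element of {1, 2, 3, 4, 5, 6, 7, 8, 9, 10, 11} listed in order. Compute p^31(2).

Tracing 2 → 4 → … returns to 2 after 5 steps, so 2 lies in a 5-cycle (1 2 4 3 6).
Powers repeat with period 5 on this cycle, and 31 mod 5 = 1, so p^31(2) = p^1(2).
Stepping 1 place around the cycle: 2 → 4.

4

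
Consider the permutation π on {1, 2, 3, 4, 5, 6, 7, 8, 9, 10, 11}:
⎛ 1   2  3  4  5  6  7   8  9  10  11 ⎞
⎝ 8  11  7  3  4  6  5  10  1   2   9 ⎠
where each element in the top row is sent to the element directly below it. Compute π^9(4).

3

Tracing 4 → 3 → … returns to 4 after 4 steps, so 4 lies in a 4-cycle (3 7 5 4).
Powers repeat with period 4 on this cycle, and 9 mod 4 = 1, so π^9(4) = π^1(4).
Advancing 1 step from 4: 4 → 3.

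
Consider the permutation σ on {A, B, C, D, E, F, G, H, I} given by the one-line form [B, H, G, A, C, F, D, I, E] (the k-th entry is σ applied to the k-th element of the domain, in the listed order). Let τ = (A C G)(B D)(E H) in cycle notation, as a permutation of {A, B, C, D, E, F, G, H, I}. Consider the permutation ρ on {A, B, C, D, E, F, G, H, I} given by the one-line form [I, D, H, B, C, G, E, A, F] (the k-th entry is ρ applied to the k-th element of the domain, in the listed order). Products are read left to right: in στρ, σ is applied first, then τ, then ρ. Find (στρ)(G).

D

(στρ)(G) = ρ(τ(σ(G))). σ(G) = D, then τ(D) = B, then ρ(B) = D, so the result is D.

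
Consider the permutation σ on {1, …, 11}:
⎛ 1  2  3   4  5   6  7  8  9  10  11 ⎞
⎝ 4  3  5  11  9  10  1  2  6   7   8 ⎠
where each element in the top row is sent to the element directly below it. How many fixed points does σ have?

No element satisfies σ(x) = x, so there are 0 fixed points.

0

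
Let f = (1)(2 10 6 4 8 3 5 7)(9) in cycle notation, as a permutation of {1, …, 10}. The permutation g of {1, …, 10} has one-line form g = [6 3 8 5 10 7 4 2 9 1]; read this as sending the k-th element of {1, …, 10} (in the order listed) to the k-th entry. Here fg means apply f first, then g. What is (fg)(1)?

(fg)(1) = g(f(1)). f(1) = 1, then g(1) = 6. So (fg)(1) = 6.

6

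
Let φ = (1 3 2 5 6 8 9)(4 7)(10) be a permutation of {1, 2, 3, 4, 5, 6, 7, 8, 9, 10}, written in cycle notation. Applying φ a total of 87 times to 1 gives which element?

5

1 lies in the 7-cycle (1 3 2 5 6 8 9).
On a 7-cycle, φ^7 is the identity, so φ^87 = φ^3 there (87 ≡ 3 mod 7).
Advancing 3 steps from 1: 1 → 3 → 2 → 5.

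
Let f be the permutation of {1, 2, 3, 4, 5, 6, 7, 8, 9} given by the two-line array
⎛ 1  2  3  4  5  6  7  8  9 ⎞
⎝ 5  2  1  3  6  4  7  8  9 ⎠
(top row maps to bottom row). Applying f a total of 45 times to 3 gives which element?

3

Tracing 3 → 1 → … returns to 3 after 5 steps, so 3 lies in a 5-cycle (1 5 6 4 3).
On a 5-cycle, f^5 is the identity, so f^45 = f^0 there (45 ≡ 0 mod 5).
So f^45(3) = 3.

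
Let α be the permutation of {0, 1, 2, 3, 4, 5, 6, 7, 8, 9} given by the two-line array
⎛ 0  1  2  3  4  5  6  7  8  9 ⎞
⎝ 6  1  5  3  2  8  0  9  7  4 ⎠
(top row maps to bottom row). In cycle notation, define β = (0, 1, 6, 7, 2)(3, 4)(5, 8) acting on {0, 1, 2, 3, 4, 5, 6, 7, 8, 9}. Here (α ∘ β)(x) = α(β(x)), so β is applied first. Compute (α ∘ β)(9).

First apply β: β(9) = 9, then α(9) = 4. Thus (α ∘ β)(9) = 4.

4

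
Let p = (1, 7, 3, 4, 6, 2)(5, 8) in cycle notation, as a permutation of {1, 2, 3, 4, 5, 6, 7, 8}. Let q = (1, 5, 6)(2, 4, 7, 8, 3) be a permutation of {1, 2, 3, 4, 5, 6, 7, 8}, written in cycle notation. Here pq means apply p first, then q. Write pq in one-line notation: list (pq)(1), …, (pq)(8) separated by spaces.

Chase each element through p then q: 1 → 7 → 8; 2 → 1 → 5; 3 → 4 → 7; 4 → 6 → 1; 5 → 8 → 3; 6 → 2 → 4; 7 → 3 → 2; 8 → 5 → 6.
So pq in one-line form is 8 5 7 1 3 4 2 6.

8 5 7 1 3 4 2 6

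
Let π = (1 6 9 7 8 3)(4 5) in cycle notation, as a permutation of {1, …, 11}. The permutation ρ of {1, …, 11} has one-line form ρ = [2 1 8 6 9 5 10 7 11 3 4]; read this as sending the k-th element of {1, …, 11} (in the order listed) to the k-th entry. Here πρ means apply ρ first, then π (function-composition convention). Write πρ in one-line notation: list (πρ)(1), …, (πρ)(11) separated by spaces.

2 6 3 9 7 4 10 8 11 1 5

(πρ)(x) = π(ρ(x)). Computing each image: π(ρ(1)) = π(2) = 2, π(ρ(2)) = π(1) = 6, π(ρ(3)) = π(8) = 3, π(ρ(4)) = π(6) = 9, π(ρ(5)) = π(9) = 7, π(ρ(6)) = π(5) = 4, π(ρ(7)) = π(10) = 10, π(ρ(8)) = π(7) = 8, π(ρ(9)) = π(11) = 11, π(ρ(10)) = π(3) = 1, π(ρ(11)) = π(4) = 5.
Hence πρ = [2 6 3 9 7 4 10 8 11 1 5].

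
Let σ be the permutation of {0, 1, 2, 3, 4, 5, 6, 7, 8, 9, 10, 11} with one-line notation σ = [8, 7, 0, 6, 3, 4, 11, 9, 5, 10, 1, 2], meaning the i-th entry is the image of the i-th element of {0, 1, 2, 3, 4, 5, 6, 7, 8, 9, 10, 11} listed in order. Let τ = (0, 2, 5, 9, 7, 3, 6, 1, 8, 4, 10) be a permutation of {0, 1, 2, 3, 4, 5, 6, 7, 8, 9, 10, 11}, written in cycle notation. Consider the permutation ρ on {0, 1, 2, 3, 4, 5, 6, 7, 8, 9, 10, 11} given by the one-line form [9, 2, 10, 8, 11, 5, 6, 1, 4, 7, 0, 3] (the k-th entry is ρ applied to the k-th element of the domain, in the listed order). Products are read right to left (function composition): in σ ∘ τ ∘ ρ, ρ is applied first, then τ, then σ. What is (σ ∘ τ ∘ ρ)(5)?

10

Chase 5: ρ(5) = 5; τ(5) = 9; σ(9) = 10. Hence (σ ∘ τ ∘ ρ)(5) = 10.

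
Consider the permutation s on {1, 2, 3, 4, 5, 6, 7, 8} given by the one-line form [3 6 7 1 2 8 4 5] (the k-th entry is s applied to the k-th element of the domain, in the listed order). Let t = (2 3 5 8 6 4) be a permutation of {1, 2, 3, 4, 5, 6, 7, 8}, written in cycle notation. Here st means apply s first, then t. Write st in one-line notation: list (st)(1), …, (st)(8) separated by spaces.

(st)(x) = t(s(x)). Computing each image: t(s(1)) = t(3) = 5, t(s(2)) = t(6) = 4, t(s(3)) = t(7) = 7, t(s(4)) = t(1) = 1, t(s(5)) = t(2) = 3, t(s(6)) = t(8) = 6, t(s(7)) = t(4) = 2, t(s(8)) = t(5) = 8.
Hence st = [5 4 7 1 3 6 2 8].

5 4 7 1 3 6 2 8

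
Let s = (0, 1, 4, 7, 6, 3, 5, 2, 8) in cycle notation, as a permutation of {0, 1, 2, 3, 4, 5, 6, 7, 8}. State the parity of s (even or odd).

even

The cycle lengths are 9.
A cycle is odd iff its length is even; s has 0 even-length cycles, so sgn(s) = (−1)^0 and s is even.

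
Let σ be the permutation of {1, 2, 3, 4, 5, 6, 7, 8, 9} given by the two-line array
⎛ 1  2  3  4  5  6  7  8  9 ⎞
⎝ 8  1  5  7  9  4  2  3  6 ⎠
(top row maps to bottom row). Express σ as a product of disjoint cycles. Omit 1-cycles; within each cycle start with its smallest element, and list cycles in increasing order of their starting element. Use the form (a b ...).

(1 8 3 5 9 6 4 7 2)

From 1: 1 → 8 → 3 → 5 → 9 → 6 → 4 → 7 → 2 → 1, closing the cycle (1 8 3 5 9 6 4 7 2).
Repeating from the next unused element and collecting all non-trivial cycles gives (1 8 3 5 9 6 4 7 2).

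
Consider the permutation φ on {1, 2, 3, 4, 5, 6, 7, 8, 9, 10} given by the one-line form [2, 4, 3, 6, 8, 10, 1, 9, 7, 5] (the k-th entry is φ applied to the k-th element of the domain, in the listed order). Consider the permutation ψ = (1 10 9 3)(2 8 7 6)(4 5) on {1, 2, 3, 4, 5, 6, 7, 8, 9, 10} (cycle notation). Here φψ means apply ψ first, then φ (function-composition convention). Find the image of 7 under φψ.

10

First apply ψ: ψ(7) = 6, then φ(6) = 10. Thus (φψ)(7) = 10.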